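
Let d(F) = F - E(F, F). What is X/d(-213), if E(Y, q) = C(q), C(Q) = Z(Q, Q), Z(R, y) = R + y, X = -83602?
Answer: -83602/213 ≈ -392.50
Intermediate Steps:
C(Q) = 2*Q (C(Q) = Q + Q = 2*Q)
E(Y, q) = 2*q
d(F) = -F (d(F) = F - 2*F = -F)
X/d(-213) = -83602/((-1*(-213))) = -83602/213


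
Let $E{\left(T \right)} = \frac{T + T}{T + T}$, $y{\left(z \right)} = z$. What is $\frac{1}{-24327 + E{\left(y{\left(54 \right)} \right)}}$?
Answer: $- \frac{1}{24326} \approx -4.1108 \cdot 10^{-5}$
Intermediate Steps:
$E{\left(T \right)} = 1$ ($E{\left(T \right)} = \frac{2 T}{2 T} = 2 T \frac{1}{2 T} = 1$)
$\frac{1}{-24327 + E{\left(y{\left(54 \right)} \right)}} = \frac{1}{-24327 + 1} = \frac{1}{-24326} = - \frac{1}{24326}$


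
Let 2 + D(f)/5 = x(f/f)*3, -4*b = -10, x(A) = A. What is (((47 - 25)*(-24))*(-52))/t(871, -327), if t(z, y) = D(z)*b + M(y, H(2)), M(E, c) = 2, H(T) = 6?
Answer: 54912/29 ≈ 1893.5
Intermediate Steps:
b = 5/2 (b = -¼*(-10) = 5/2 ≈ 2.5000)
D(f) = 5 (D(f) = -10 + 5*((f/f)*3) = -10 + 5*(1*3) = -10 + 5*3 = -10 + 15 = 5)
t(z, y) = 29/2 (t(z, y) = 5*(5/2) + 2 = 25/2 + 2 = 29/2)
(((47 - 25)*(-24))*(-52))/t(871, -327) = (((47 - 25)*(-24))*(-52))/(29/2) = ((22*(-24))*(-52))*(2/29) = -528*(-52)*(2/29) = 27456*(2/29) = 54912/29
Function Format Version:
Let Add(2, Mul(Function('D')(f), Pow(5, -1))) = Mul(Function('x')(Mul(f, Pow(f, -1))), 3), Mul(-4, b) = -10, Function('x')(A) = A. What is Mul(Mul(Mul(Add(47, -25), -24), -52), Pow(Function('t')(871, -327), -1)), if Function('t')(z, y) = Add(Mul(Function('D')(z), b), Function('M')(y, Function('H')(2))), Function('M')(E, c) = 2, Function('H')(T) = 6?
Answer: Rational(54912, 29) ≈ 1893.5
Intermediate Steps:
b = Rational(5, 2) (b = Mul(Rational(-1, 4), -10) = Rational(5, 2) ≈ 2.5000)
Function('D')(f) = 5 (Function('D')(f) = Add(-10, Mul(5, Mul(Mul(f, Pow(f, -1)), 3))) = Add(-10, Mul(5, Mul(1, 3))) = Add(-10, Mul(5, 3)) = Add(-10, 15) = 5)
Function('t')(z, y) = Rational(29, 2) (Function('t')(z, y) = Add(Mul(5, Rational(5, 2)), 2) = Add(Rational(25, 2), 2) = Rational(29, 2))
Mul(Mul(Mul(Add(47, -25), -24), -52), Pow(Function('t')(871, -327), -1)) = Mul(Mul(Mul(Add(47, -25), -24), -52), Pow(Rational(29, 2), -1)) = Mul(Mul(Mul(22, -24), -52), Rational(2, 29)) = Mul(Mul(-528, -52), Rational(2, 29)) = Mul(27456, Rational(2, 29)) = Rational(54912, 29)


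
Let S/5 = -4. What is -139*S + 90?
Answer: 2870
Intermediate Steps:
S = -20 (S = 5*(-4) = -20)
-139*S + 90 = -139*(-20) + 90 = 2780 + 90 = 2870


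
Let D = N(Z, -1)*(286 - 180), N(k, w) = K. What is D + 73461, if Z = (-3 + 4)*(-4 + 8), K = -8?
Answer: 72613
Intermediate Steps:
Z = 4 (Z = 1*4 = 4)
N(k, w) = -8
D = -848 (D = -8*(286 - 180) = -8*106 = -848)
D + 73461 = -848 + 73461 = 72613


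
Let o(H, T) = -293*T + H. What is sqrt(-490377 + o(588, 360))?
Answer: 9*I*sqrt(7349) ≈ 771.54*I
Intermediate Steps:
o(H, T) = H - 293*T
sqrt(-490377 + o(588, 360)) = sqrt(-490377 + (588 - 293*360)) = sqrt(-490377 + (588 - 105480)) = sqrt(-490377 - 104892) = sqrt(-595269) = 9*I*sqrt(7349)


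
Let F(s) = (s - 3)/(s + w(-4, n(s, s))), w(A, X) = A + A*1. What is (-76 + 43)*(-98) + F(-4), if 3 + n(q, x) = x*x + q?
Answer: 38815/12 ≈ 3234.6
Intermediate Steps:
n(q, x) = -3 + q + x² (n(q, x) = -3 + (x*x + q) = -3 + (x² + q) = -3 + (q + x²) = -3 + q + x²)
w(A, X) = 2*A (w(A, X) = A + A = 2*A)
F(s) = (-3 + s)/(-8 + s) (F(s) = (s - 3)/(s + 2*(-4)) = (-3 + s)/(s - 8) = (-3 + s)/(-8 + s))
(-76 + 43)*(-98) + F(-4) = (-76 + 43)*(-98) + (-3 - 4)/(-8 - 4) = -33*(-98) - 7/(-12) = 3234 - 1/12*(-7) = 3234 + 7/12 = 38815/12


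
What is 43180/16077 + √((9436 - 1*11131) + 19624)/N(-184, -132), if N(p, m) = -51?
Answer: 43180/16077 - √17929/51 ≈ 0.060350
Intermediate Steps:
43180/16077 + √((9436 - 1*11131) + 19624)/N(-184, -132) = 43180/16077 + √((9436 - 1*11131) + 19624)/(-51) = 43180*(1/16077) + √((9436 - 11131) + 19624)*(-1/51) = 43180/16077 + √(-1695 + 19624)*(-1/51) = 43180/16077 + √17929*(-1/51) = 43180/16077 - √17929/51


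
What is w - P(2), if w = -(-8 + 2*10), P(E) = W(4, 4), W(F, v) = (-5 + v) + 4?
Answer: -15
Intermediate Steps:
W(F, v) = -1 + v
P(E) = 3 (P(E) = -1 + 4 = 3)
w = -12 (w = -(-8 + 20) = -1*12 = -12)
w - P(2) = -12 - 1*3 = -12 - 3 = -15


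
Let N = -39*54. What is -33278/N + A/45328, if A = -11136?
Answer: 46405399/2983149 ≈ 15.556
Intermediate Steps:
N = -2106
-33278/N + A/45328 = -33278/(-2106) - 11136/45328 = -33278*(-1/2106) - 11136*1/45328 = 16639/1053 - 696/2833 = 46405399/2983149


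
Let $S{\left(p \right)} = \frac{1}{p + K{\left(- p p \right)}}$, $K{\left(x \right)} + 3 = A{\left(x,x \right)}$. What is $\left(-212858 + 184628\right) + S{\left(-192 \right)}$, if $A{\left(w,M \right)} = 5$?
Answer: $- \frac{5363701}{190} \approx -28230.0$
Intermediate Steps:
$K{\left(x \right)} = 2$ ($K{\left(x \right)} = -3 + 5 = 2$)
$S{\left(p \right)} = \frac{1}{2 + p}$ ($S{\left(p \right)} = \frac{1}{p + 2} = \frac{1}{2 + p}$)
$\left(-212858 + 184628\right) + S{\left(-192 \right)} = \left(-212858 + 184628\right) + \frac{1}{2 - 192} = -28230 + \frac{1}{-190} = -28230 - \frac{1}{190} = - \frac{5363701}{190}$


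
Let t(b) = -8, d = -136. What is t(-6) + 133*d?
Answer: -18096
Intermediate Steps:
t(-6) + 133*d = -8 + 133*(-136) = -8 - 18088 = -18096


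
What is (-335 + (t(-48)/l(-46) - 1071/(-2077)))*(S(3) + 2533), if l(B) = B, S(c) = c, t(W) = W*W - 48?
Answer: -46463344288/47771 ≈ -9.7263e+5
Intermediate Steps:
t(W) = -48 + W² (t(W) = W² - 48 = -48 + W²)
(-335 + (t(-48)/l(-46) - 1071/(-2077)))*(S(3) + 2533) = (-335 + ((-48 + (-48)²)/(-46) - 1071/(-2077)))*(3 + 2533) = (-335 + ((-48 + 2304)*(-1/46) - 1071*(-1/2077)))*2536 = (-335 + (2256*(-1/46) + 1071/2077))*2536 = (-335 + (-1128/23 + 1071/2077))*2536 = (-335 - 2318223/47771)*2536 = -18321508/47771*2536 = -46463344288/47771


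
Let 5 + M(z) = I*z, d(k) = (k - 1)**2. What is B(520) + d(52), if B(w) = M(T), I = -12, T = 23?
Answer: 2320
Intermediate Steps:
d(k) = (-1 + k)**2
M(z) = -5 - 12*z
B(w) = -281 (B(w) = -5 - 12*23 = -5 - 276 = -281)
B(520) + d(52) = -281 + (-1 + 52)**2 = -281 + 51**2 = -281 + 2601 = 2320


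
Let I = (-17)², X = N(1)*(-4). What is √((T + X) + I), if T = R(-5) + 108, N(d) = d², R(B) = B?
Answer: 2*√97 ≈ 19.698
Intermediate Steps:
T = 103 (T = -5 + 108 = 103)
X = -4 (X = 1²*(-4) = 1*(-4) = -4)
I = 289
√((T + X) + I) = √((103 - 4) + 289) = √(99 + 289) = √388 = 2*√97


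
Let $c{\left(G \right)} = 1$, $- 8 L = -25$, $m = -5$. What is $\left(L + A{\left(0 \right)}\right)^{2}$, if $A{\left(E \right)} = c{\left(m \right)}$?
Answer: $\frac{1089}{64} \approx 17.016$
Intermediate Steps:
$L = \frac{25}{8}$ ($L = \left(- \frac{1}{8}\right) \left(-25\right) = \frac{25}{8} \approx 3.125$)
$A{\left(E \right)} = 1$
$\left(L + A{\left(0 \right)}\right)^{2} = \left(\frac{25}{8} + 1\right)^{2} = \left(\frac{33}{8}\right)^{2} = \frac{1089}{64}$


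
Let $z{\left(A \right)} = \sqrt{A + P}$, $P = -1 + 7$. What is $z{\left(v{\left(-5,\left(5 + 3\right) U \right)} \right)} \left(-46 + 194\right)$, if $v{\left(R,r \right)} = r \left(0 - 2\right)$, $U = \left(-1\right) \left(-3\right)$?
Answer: $148 i \sqrt{42} \approx 959.15 i$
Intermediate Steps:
$U = 3$
$v{\left(R,r \right)} = - 2 r$ ($v{\left(R,r \right)} = r \left(-2\right) = - 2 r$)
$P = 6$
$z{\left(A \right)} = \sqrt{6 + A}$ ($z{\left(A \right)} = \sqrt{A + 6} = \sqrt{6 + A}$)
$z{\left(v{\left(-5,\left(5 + 3\right) U \right)} \right)} \left(-46 + 194\right) = \sqrt{6 - 2 \left(5 + 3\right) 3} \left(-46 + 194\right) = \sqrt{6 - 2 \cdot 8 \cdot 3} \cdot 148 = \sqrt{6 - 48} \cdot 148 = \sqrt{-42} \cdot 148 = i \sqrt{42} \cdot 148 = 148 i \sqrt{42}$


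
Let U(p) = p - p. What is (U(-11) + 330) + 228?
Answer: 558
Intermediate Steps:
U(p) = 0
(U(-11) + 330) + 228 = (0 + 330) + 228 = 330 + 228 = 558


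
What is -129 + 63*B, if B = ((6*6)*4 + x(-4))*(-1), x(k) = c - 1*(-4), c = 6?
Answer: -9831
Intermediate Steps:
x(k) = 10 (x(k) = 6 - 1*(-4) = 6 + 4 = 10)
B = -154 (B = ((6*6)*4 + 10)*(-1) = (36*4 + 10)*(-1) = (144 + 10)*(-1) = 154*(-1) = -154)
-129 + 63*B = -129 + 63*(-154) = -129 - 9702 = -9831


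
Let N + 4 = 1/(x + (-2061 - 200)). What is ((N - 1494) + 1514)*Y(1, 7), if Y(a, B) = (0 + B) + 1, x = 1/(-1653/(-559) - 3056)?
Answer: 246952435476/1929369235 ≈ 128.00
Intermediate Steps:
x = -559/1706651 (x = 1/(-1653*(-1/559) - 3056) = 1/(1653/559 - 3056) = 1/(-1706651/559) = -559/1706651 ≈ -0.00032754)
N = -15436660531/3858738470 (N = -4 + 1/(-559/1706651 + (-2061 - 200)) = -4 + 1/(-559/1706651 - 2261) = -4 + 1/(-3858738470/1706651) = -4 - 1706651/3858738470 = -15436660531/3858738470 ≈ -4.0004)
Y(a, B) = 1 + B (Y(a, B) = B + 1 = 1 + B)
((N - 1494) + 1514)*Y(1, 7) = ((-15436660531/3858738470 - 1494) + 1514)*(1 + 7) = (-5780391934711/3858738470 + 1514)*8 = (61738108869/3858738470)*8 = 246952435476/1929369235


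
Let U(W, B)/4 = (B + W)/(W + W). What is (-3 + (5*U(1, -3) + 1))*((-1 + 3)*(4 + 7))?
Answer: -484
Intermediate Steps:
U(W, B) = 2*(B + W)/W (U(W, B) = 4*((B + W)/(W + W)) = 4*((B + W)/((2*W))) = 4*((B + W)*(1/(2*W))) = 4*((B + W)/(2*W)) = 2*(B + W)/W)
(-3 + (5*U(1, -3) + 1))*((-1 + 3)*(4 + 7)) = (-3 + (5*(2 + 2*(-3)/1) + 1))*((-1 + 3)*(4 + 7)) = (-3 + (5*(2 + 2*(-3)*1) + 1))*(2*11) = (-3 + (5*(2 - 6) + 1))*22 = (-3 + (5*(-4) + 1))*22 = (-3 + (-20 + 1))*22 = (-3 - 19)*22 = -22*22 = -484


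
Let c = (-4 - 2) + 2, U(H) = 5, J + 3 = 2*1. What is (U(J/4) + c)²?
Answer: 1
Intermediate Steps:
J = -1 (J = -3 + 2*1 = -3 + 2 = -1)
c = -4 (c = -6 + 2 = -4)
(U(J/4) + c)² = (5 - 4)² = 1² = 1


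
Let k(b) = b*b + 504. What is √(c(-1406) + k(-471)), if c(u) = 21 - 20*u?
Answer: √250486 ≈ 500.49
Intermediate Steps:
k(b) = 504 + b² (k(b) = b² + 504 = 504 + b²)
√(c(-1406) + k(-471)) = √((21 - 20*(-1406)) + (504 + (-471)²)) = √((21 + 28120) + (504 + 221841)) = √(28141 + 222345) = √250486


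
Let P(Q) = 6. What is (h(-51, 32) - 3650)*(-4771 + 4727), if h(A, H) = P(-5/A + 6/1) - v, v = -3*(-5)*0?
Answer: 160336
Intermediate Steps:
v = 0 (v = 15*0 = 0)
h(A, H) = 6 (h(A, H) = 6 - 1*0 = 6 + 0 = 6)
(h(-51, 32) - 3650)*(-4771 + 4727) = (6 - 3650)*(-4771 + 4727) = -3644*(-44) = 160336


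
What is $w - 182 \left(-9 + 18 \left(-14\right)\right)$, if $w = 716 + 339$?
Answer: $48557$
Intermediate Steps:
$w = 1055$
$w - 182 \left(-9 + 18 \left(-14\right)\right) = 1055 - 182 \left(-9 + 18 \left(-14\right)\right) = 1055 - 182 \left(-9 - 252\right) = 1055 - -47502 = 1055 + 47502 = 48557$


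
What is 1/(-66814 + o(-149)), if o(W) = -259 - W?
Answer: -1/66924 ≈ -1.4942e-5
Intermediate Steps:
1/(-66814 + o(-149)) = 1/(-66814 + (-259 - 1*(-149))) = 1/(-66814 + (-259 + 149)) = 1/(-66814 - 110) = 1/(-66924) = -1/66924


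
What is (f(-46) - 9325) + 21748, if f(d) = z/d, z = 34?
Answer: 285712/23 ≈ 12422.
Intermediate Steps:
f(d) = 34/d
(f(-46) - 9325) + 21748 = (34/(-46) - 9325) + 21748 = (34*(-1/46) - 9325) + 21748 = (-17/23 - 9325) + 21748 = -214492/23 + 21748 = 285712/23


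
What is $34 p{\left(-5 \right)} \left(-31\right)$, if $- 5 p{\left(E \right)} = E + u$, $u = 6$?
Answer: $\frac{1054}{5} \approx 210.8$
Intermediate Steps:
$p{\left(E \right)} = - \frac{6}{5} - \frac{E}{5}$ ($p{\left(E \right)} = - \frac{E + 6}{5} = - \frac{6 + E}{5} = - \frac{6}{5} - \frac{E}{5}$)
$34 p{\left(-5 \right)} \left(-31\right) = 34 \left(- \frac{6}{5} - -1\right) \left(-31\right) = 34 \left(- \frac{6}{5} + 1\right) \left(-31\right) = 34 \left(- \frac{1}{5}\right) \left(-31\right) = \left(- \frac{34}{5}\right) \left(-31\right) = \frac{1054}{5}$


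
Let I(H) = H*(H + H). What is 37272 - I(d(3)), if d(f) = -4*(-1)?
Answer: 37240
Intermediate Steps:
d(f) = 4
I(H) = 2*H**2 (I(H) = H*(2*H) = 2*H**2)
37272 - I(d(3)) = 37272 - 2*4**2 = 37272 - 2*16 = 37272 - 1*32 = 37272 - 32 = 37240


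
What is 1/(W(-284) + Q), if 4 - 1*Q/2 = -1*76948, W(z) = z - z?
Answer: 1/153904 ≈ 6.4976e-6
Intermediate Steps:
W(z) = 0
Q = 153904 (Q = 8 - (-2)*76948 = 8 - 2*(-76948) = 8 + 153896 = 153904)
1/(W(-284) + Q) = 1/(0 + 153904) = 1/153904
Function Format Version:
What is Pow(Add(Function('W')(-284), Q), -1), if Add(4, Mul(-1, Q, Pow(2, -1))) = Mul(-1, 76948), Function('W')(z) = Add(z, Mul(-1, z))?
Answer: Rational(1, 153904) ≈ 6.4976e-6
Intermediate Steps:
Function('W')(z) = 0
Q = 153904 (Q = Add(8, Mul(-2, Mul(-1, 76948))) = Add(8, Mul(-2, -76948)) = Add(8, 153896) = 153904)
Pow(Add(Function('W')(-284), Q), -1) = Pow(Add(0, 153904), -1) = Pow(153904, -1) = Rational(1, 153904)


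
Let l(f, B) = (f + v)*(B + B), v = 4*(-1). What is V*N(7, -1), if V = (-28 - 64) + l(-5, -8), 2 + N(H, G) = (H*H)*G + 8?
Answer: -2236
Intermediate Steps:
v = -4
l(f, B) = 2*B*(-4 + f) (l(f, B) = (f - 4)*(B + B) = (-4 + f)*(2*B) = 2*B*(-4 + f))
N(H, G) = 6 + G*H**2 (N(H, G) = -2 + ((H*H)*G + 8) = -2 + (H**2*G + 8) = -2 + (G*H**2 + 8) = -2 + (8 + G*H**2) = 6 + G*H**2)
V = 52 (V = (-28 - 64) + 2*(-8)*(-4 - 5) = -92 + 2*(-8)*(-9) = -92 + 144 = 52)
V*N(7, -1) = 52*(6 - 1*7**2) = 52*(6 - 1*49) = 52*(6 - 49) = 52*(-43) = -2236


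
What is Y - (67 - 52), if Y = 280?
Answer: 265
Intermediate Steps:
Y - (67 - 52) = 280 - (67 - 52) = 280 - 1*15 = 280 - 15 = 265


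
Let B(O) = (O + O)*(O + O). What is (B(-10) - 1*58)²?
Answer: 116964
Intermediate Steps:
B(O) = 4*O² (B(O) = (2*O)*(2*O) = 4*O²)
(B(-10) - 1*58)² = (4*(-10)² - 1*58)² = (4*100 - 58)² = (400 - 58)² = 342² = 116964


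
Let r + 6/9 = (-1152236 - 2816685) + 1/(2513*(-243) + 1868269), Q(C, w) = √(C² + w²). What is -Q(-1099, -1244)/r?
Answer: 3772830*√2755337/14974066731647 ≈ 0.00041823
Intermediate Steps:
r = -14974066731647/3772830 (r = -⅔ + ((-1152236 - 2816685) + 1/(2513*(-243) + 1868269)) = -⅔ + (-3968921 + 1/(-610659 + 1868269)) = -⅔ + (-3968921 + 1/1257610) = -⅔ - 4991354738809/1257610 = -14974066731647/3772830 ≈ -3.9689e+6)
-Q(-1099, -1244)/r = -√((-1099)² + (-1244)²)/(-14974066731647/3772830) = -√(1207801 + 1547536)*(-3772830)/14974066731647 = -√2755337*(-3772830)/14974066731647 = -(-3772830)*√2755337/14974066731647 = 3772830*√2755337/14974066731647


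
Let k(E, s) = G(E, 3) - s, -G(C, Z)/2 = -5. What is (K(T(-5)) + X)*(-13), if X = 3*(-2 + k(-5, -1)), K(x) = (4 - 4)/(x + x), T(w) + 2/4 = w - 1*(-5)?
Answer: -351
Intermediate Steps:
G(C, Z) = 10 (G(C, Z) = -2*(-5) = 10)
k(E, s) = 10 - s
T(w) = 9/2 + w (T(w) = -½ + (w - 1*(-5)) = -½ + (w + 5) = -½ + (5 + w) = 9/2 + w)
K(x) = 0 (K(x) = 0/((2*x)) = 0*(1/(2*x)) = 0)
X = 27 (X = 3*(-2 + (10 - 1*(-1))) = 3*(-2 + (10 + 1)) = 3*(-2 + 11) = 3*9 = 27)
(K(T(-5)) + X)*(-13) = (0 + 27)*(-13) = 27*(-13) = -351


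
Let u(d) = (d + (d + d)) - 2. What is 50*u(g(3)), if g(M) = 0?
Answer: -100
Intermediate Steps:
u(d) = -2 + 3*d (u(d) = (d + 2*d) - 2 = 3*d - 2 = -2 + 3*d)
50*u(g(3)) = 50*(-2 + 3*0) = 50*(-2 + 0) = 50*(-2) = -100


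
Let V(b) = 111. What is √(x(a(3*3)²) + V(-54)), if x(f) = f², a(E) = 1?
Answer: 4*√7 ≈ 10.583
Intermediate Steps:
√(x(a(3*3)²) + V(-54)) = √((1²)² + 111) = √(1² + 111) = √(1 + 111) = √112 = 4*√7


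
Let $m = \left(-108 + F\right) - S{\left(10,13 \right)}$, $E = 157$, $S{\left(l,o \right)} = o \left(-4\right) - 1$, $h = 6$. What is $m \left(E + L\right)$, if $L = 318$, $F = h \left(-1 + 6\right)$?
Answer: $-11875$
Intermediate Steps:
$S{\left(l,o \right)} = -1 - 4 o$ ($S{\left(l,o \right)} = - 4 o - 1 = -1 - 4 o$)
$F = 30$ ($F = 6 \left(-1 + 6\right) = 6 \cdot 5 = 30$)
$m = -25$ ($m = \left(-108 + 30\right) - \left(-1 - 52\right) = -78 - \left(-1 - 52\right) = -78 - -53 = -78 + 53 = -25$)
$m \left(E + L\right) = - 25 \left(157 + 318\right) = \left(-25\right) 475 = -11875$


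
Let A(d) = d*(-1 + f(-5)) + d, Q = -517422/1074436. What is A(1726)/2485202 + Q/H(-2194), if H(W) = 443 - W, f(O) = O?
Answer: -2144764276367/586774361511822 ≈ -0.0036552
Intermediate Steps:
Q = -258711/537218 (Q = -517422*1/1074436 = -258711/537218 ≈ -0.48158)
A(d) = -5*d (A(d) = d*(-1 - 5) + d = d*(-6) + d = -6*d + d = -5*d)
A(1726)/2485202 + Q/H(-2194) = -5*1726/2485202 - 258711/(537218*(443 - 1*(-2194))) = -8630*1/2485202 - 258711/(537218*(443 + 2194)) = -4315/1242601 - 258711/537218/2637 = -4315/1242601 - 258711/537218*1/2637 = -4315/1242601 - 86237/472214622 = -2144764276367/586774361511822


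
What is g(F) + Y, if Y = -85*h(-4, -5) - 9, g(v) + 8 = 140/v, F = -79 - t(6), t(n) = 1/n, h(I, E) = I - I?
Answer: -1783/95 ≈ -18.768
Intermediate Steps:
h(I, E) = 0
F = -475/6 (F = -79 - 1/6 = -79 - 1*⅙ = -79 - ⅙ = -475/6 ≈ -79.167)
g(v) = -8 + 140/v
Y = -9 (Y = -85*0 - 9 = 0 - 9 = -9)
g(F) + Y = (-8 + 140/(-475/6)) - 9 = (-8 + 140*(-6/475)) - 9 = (-8 - 168/95) - 9 = -928/95 - 9 = -1783/95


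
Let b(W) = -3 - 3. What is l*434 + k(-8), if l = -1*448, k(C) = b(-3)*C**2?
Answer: -194816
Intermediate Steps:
b(W) = -6
k(C) = -6*C**2
l = -448
l*434 + k(-8) = -448*434 - 6*(-8)**2 = -194432 - 6*64 = -194432 - 384 = -194816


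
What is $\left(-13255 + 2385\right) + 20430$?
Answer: $9560$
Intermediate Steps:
$\left(-13255 + 2385\right) + 20430 = -10870 + 20430 = 9560$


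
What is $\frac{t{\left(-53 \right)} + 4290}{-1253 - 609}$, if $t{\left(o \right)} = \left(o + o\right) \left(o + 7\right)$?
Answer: $- \frac{4583}{931} \approx -4.9227$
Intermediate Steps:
$t{\left(o \right)} = 2 o \left(7 + o\right)$
$\frac{t{\left(-53 \right)} + 4290}{-1253 - 609} = \frac{2 \left(-53\right) \left(7 - 53\right) + 4290}{-1253 - 609} = \frac{2 \left(-53\right) \left(-46\right) + 4290}{-1862} = \left(4876 + 4290\right) \left(- \frac{1}{1862}\right) = 9166 \left(- \frac{1}{1862}\right) = - \frac{4583}{931}$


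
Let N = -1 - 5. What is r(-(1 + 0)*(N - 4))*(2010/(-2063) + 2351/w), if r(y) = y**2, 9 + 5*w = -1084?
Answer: -2644749500/2254859 ≈ -1172.9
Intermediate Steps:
w = -1093/5 (w = -9/5 + (1/5)*(-1084) = -9/5 - 1084/5 = -1093/5 ≈ -218.60)
N = -6
r(-(1 + 0)*(N - 4))*(2010/(-2063) + 2351/w) = (-(1 + 0)*(-6 - 4))**2*(2010/(-2063) + 2351/(-1093/5)) = (-(-10))**2*(2010*(-1/2063) + 2351*(-5/1093)) = (-1*(-10))**2*(-2010/2063 - 11755/1093) = 10**2*(-26447495/2254859) = 100*(-26447495/2254859) = -2644749500/2254859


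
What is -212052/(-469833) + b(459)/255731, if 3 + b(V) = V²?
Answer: 7295797466/5721469663 ≈ 1.2752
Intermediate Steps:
b(V) = -3 + V²
-212052/(-469833) + b(459)/255731 = -212052/(-469833) + (-3 + 459²)/255731 = -212052*(-1/469833) + (-3 + 210681)*(1/255731) = 70684/156611 + 210678*(1/255731) = 70684/156611 + 210678/255731 = 7295797466/5721469663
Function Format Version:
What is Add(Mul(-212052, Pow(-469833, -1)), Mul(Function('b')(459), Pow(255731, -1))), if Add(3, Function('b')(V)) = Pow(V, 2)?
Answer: Rational(7295797466, 5721469663) ≈ 1.2752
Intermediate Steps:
Function('b')(V) = Add(-3, Pow(V, 2))
Add(Mul(-212052, Pow(-469833, -1)), Mul(Function('b')(459), Pow(255731, -1))) = Add(Mul(-212052, Pow(-469833, -1)), Mul(Add(-3, Pow(459, 2)), Pow(255731, -1))) = Add(Mul(-212052, Rational(-1, 469833)), Mul(Add(-3, 210681), Rational(1, 255731))) = Add(Rational(70684, 156611), Mul(210678, Rational(1, 255731))) = Add(Rational(70684, 156611), Rational(210678, 255731)) = Rational(7295797466, 5721469663)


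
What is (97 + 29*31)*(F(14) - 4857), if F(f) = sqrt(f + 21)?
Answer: -4837572 + 996*sqrt(35) ≈ -4.8317e+6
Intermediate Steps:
F(f) = sqrt(21 + f)
(97 + 29*31)*(F(14) - 4857) = (97 + 29*31)*(sqrt(21 + 14) - 4857) = (97 + 899)*(sqrt(35) - 4857) = 996*(-4857 + sqrt(35)) = -4837572 + 996*sqrt(35)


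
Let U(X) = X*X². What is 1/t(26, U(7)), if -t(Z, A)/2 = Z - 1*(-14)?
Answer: -1/80 ≈ -0.012500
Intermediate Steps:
U(X) = X³
t(Z, A) = -28 - 2*Z (t(Z, A) = -2*(Z - 1*(-14)) = -2*(Z + 14) = -2*(14 + Z) = -28 - 2*Z)
1/t(26, U(7)) = 1/(-28 - 2*26) = 1/(-28 - 52) = 1/(-80) = -1/80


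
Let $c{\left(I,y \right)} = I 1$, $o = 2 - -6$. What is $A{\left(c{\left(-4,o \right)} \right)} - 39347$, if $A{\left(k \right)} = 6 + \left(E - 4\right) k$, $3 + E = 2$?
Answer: $-39321$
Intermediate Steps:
$E = -1$ ($E = -3 + 2 = -1$)
$o = 8$ ($o = 2 + 6 = 8$)
$c{\left(I,y \right)} = I$
$A{\left(k \right)} = 6 - 5 k$ ($A{\left(k \right)} = 6 + \left(-1 - 4\right) k = 6 - 5 k$)
$A{\left(c{\left(-4,o \right)} \right)} - 39347 = \left(6 - -20\right) - 39347 = \left(6 + 20\right) - 39347 = 26 - 39347 = -39321$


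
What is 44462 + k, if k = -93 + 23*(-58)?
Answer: 43035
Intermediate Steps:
k = -1427 (k = -93 - 1334 = -1427)
44462 + k = 44462 - 1427 = 43035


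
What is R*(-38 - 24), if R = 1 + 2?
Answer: -186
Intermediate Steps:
R = 3
R*(-38 - 24) = 3*(-38 - 24) = 3*(-62) = -186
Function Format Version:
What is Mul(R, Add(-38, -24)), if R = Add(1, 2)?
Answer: -186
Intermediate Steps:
R = 3
Mul(R, Add(-38, -24)) = Mul(3, Add(-38, -24)) = Mul(3, -62) = -186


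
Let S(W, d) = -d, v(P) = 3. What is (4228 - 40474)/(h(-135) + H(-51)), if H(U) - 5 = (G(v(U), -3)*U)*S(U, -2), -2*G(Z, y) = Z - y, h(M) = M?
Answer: -18123/88 ≈ -205.94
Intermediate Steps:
G(Z, y) = y/2 - Z/2 (G(Z, y) = -(Z - y)/2 = y/2 - Z/2)
H(U) = 5 - 6*U (H(U) = 5 + (((½)*(-3) - ½*3)*U)*(-1*(-2)) = 5 + ((-3/2 - 3/2)*U)*2 = 5 - 3*U*2 = 5 - 6*U)
(4228 - 40474)/(h(-135) + H(-51)) = (4228 - 40474)/(-135 + (5 - 6*(-51))) = -36246/(-135 + (5 + 306)) = -36246/(-135 + 311) = -36246/176 = -36246*1/176 = -18123/88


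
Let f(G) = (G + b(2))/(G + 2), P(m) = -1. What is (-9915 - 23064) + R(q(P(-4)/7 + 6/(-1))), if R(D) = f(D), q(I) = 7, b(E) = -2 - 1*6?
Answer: -296812/9 ≈ -32979.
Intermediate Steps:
b(E) = -8 (b(E) = -2 - 6 = -8)
f(G) = (-8 + G)/(2 + G) (f(G) = (G - 8)/(G + 2) = (-8 + G)/(2 + G))
R(D) = (-8 + D)/(2 + D)
(-9915 - 23064) + R(q(P(-4)/7 + 6/(-1))) = (-9915 - 23064) + (-8 + 7)/(2 + 7) = -32979 - 1/9 = -32979 + (⅑)*(-1) = -32979 - ⅑ = -296812/9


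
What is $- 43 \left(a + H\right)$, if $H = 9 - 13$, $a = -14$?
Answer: $774$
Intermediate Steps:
$H = -4$ ($H = 9 - 13 = -4$)
$- 43 \left(a + H\right) = - 43 \left(-14 - 4\right) = \left(-43\right) \left(-18\right) = 774$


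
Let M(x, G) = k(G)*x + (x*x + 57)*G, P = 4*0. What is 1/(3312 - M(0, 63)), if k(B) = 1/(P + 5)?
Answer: -1/279 ≈ -0.0035842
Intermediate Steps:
P = 0
k(B) = 1/5 (k(B) = 1/(0 + 5) = 1/5)
M(x, G) = x/5 + G*(57 + x**2) (M(x, G) = x/5 + (x*x + 57)*G = x/5 + (x**2 + 57)*G = x/5 + (57 + x**2)*G = x/5 + G*(57 + x**2))
1/(3312 - M(0, 63)) = 1/(3312 - (57*63 + (1/5)*0 + 63*0**2)) = 1/(3312 - (3591 + 0 + 63*0)) = 1/(3312 - (3591 + 0 + 0)) = 1/(3312 - 1*3591) = 1/(3312 - 3591) = 1/(-279) = -1/279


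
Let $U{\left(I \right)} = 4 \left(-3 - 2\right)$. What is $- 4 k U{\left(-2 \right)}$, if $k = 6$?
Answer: $480$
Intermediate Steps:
$U{\left(I \right)} = -20$ ($U{\left(I \right)} = 4 \left(-5\right) = -20$)
$- 4 k U{\left(-2 \right)} = \left(-4\right) 6 \left(-20\right) = \left(-24\right) \left(-20\right) = 480$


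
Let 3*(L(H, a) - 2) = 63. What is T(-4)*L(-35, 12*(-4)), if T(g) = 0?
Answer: 0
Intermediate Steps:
L(H, a) = 23 (L(H, a) = 2 + (⅓)*63 = 2 + 21 = 23)
T(-4)*L(-35, 12*(-4)) = 0*23 = 0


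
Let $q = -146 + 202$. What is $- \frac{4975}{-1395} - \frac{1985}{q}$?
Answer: $- \frac{498095}{15624} \approx -31.88$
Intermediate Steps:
$q = 56$
$- \frac{4975}{-1395} - \frac{1985}{q} = - \frac{4975}{-1395} - \frac{1985}{56} = \left(-4975\right) \left(- \frac{1}{1395}\right) - \frac{1985}{56} = \frac{995}{279} - \frac{1985}{56} = - \frac{498095}{15624}$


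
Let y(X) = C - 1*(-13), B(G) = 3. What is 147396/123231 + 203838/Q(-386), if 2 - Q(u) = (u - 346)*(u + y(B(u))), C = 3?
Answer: 2466879545/5562606263 ≈ 0.44348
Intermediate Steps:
y(X) = 16 (y(X) = 3 - 1*(-13) = 3 + 13 = 16)
Q(u) = 2 - (-346 + u)*(16 + u) (Q(u) = 2 - (u - 346)*(u + 16) = 2 - (-346 + u)*(16 + u))
147396/123231 + 203838/Q(-386) = 147396/123231 + 203838/(5538 - 1*(-386)**2 + 330*(-386)) = 147396*(1/123231) + 203838/(5538 - 1*148996 - 127380) = 49132/41077 + 203838/(5538 - 148996 - 127380) = 49132/41077 + 203838/(-270838) = 49132/41077 + 203838*(-1/270838) = 49132/41077 - 101919/135419 = 2466879545/5562606263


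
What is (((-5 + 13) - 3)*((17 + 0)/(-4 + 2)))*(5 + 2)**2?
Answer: -4165/2 ≈ -2082.5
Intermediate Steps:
(((-5 + 13) - 3)*((17 + 0)/(-4 + 2)))*(5 + 2)**2 = ((8 - 3)*(17/(-2)))*7**2 = (5*(17*(-1/2)))*49 = (5*(-17/2))*49 = -85/2*49 = -4165/2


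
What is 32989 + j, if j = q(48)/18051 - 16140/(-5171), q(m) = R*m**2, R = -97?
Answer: 1026128573587/31113907 ≈ 32980.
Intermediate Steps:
q(m) = -97*m**2
j = -288104436/31113907 (j = -97*48**2/18051 - 16140/(-5171) = -97*2304*(1/18051) - 16140*(-1/5171) = -223488*1/18051 + 16140/5171 = -74496/6017 + 16140/5171 = -288104436/31113907 ≈ -9.2597)
32989 + j = 32989 - 288104436/31113907 = 1026128573587/31113907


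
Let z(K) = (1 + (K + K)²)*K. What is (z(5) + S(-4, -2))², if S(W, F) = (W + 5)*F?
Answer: 253009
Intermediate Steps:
S(W, F) = F*(5 + W) (S(W, F) = (5 + W)*F = F*(5 + W))
z(K) = K*(1 + 4*K²) (z(K) = (1 + (2*K)²)*K = (1 + 4*K²)*K = K*(1 + 4*K²))
(z(5) + S(-4, -2))² = ((5 + 4*5³) - 2*(5 - 4))² = ((5 + 4*125) - 2*1)² = ((5 + 500) - 2)² = (505 - 2)² = 503² = 253009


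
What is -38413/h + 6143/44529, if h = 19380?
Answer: -176826793/95885780 ≈ -1.8441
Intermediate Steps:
-38413/h + 6143/44529 = -38413/19380 + 6143/44529 = -176826793/95885780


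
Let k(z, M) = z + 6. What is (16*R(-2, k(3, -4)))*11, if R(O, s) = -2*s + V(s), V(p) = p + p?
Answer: 0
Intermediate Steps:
k(z, M) = 6 + z
V(p) = 2*p
R(O, s) = 0 (R(O, s) = -2*s + 2*s = 0)
(16*R(-2, k(3, -4)))*11 = (16*0)*11 = 0*11 = 0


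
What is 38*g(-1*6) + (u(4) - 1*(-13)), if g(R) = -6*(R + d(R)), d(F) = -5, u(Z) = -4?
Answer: 2517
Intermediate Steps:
g(R) = 30 - 6*R (g(R) = -6*(R - 5) = -6*(-5 + R) = 30 - 6*R)
38*g(-1*6) + (u(4) - 1*(-13)) = 38*(30 - (-6)*6) + (-4 - 1*(-13)) = 38*(30 - 6*(-6)) + (-4 + 13) = 38*(30 + 36) + 9 = 38*66 + 9 = 2508 + 9 = 2517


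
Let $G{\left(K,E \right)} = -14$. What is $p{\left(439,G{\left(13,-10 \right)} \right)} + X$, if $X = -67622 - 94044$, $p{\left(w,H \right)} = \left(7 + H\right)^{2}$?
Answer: $-161617$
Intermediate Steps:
$X = -161666$
$p{\left(439,G{\left(13,-10 \right)} \right)} + X = \left(7 - 14\right)^{2} - 161666 = \left(-7\right)^{2} - 161666 = 49 - 161666 = -161617$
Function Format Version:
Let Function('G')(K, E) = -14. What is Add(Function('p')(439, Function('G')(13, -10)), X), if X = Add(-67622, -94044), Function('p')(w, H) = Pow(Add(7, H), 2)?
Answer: -161617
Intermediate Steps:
X = -161666
Add(Function('p')(439, Function('G')(13, -10)), X) = Add(Pow(Add(7, -14), 2), -161666) = Add(Pow(-7, 2), -161666) = Add(49, -161666) = -161617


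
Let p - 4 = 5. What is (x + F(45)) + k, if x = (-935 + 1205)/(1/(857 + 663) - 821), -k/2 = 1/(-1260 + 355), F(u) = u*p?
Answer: 152341531771/376455565 ≈ 404.67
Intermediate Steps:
p = 9 (p = 4 + 5 = 9)
F(u) = 9*u (F(u) = u*9 = 9*u)
k = 2/905 (k = -2/(-1260 + 355) = -2/(-905) = -2*(-1/905) = 2/905 ≈ 0.0022099)
x = -136800/415973 (x = 270/(1/1520 - 821) = 270/(-1247919/1520) = 270*(-1520/1247919) = -136800/415973 ≈ -0.32887)
(x + F(45)) + k = (-136800/415973 + 9*45) + 2/905 = (-136800/415973 + 405) + 2/905 = 168332265/415973 + 2/905 = 152341531771/376455565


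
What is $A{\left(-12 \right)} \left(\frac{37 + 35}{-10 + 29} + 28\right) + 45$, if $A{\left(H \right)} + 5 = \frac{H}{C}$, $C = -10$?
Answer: $- \frac{379}{5} \approx -75.8$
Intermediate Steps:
$A{\left(H \right)} = -5 - \frac{H}{10}$ ($A{\left(H \right)} = -5 + \frac{H}{-10} = -5 + H \left(- \frac{1}{10}\right) = -5 - \frac{H}{10}$)
$A{\left(-12 \right)} \left(\frac{37 + 35}{-10 + 29} + 28\right) + 45 = \left(-5 - - \frac{6}{5}\right) \left(\frac{37 + 35}{-10 + 29} + 28\right) + 45 = \left(-5 + \frac{6}{5}\right) \left(\frac{72}{19} + 28\right) + 45 = - \frac{19 \left(72 \cdot \frac{1}{19} + 28\right)}{5} + 45 = - \frac{19 \left(\frac{72}{19} + 28\right)}{5} + 45 = \left(- \frac{19}{5}\right) \frac{604}{19} + 45 = - \frac{604}{5} + 45 = - \frac{379}{5}$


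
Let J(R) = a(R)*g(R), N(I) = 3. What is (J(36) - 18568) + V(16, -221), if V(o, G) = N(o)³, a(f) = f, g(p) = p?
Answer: -17245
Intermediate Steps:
V(o, G) = 27 (V(o, G) = 3³ = 27)
J(R) = R² (J(R) = R*R = R²)
(J(36) - 18568) + V(16, -221) = (36² - 18568) + 27 = (1296 - 18568) + 27 = -17272 + 27 = -17245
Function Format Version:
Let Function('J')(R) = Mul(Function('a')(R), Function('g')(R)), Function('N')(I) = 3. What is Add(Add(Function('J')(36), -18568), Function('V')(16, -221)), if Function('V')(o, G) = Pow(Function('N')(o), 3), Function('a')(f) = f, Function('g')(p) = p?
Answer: -17245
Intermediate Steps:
Function('V')(o, G) = 27 (Function('V')(o, G) = Pow(3, 3) = 27)
Function('J')(R) = Pow(R, 2) (Function('J')(R) = Mul(R, R) = Pow(R, 2))
Add(Add(Function('J')(36), -18568), Function('V')(16, -221)) = Add(Add(Pow(36, 2), -18568), 27) = Add(Add(1296, -18568), 27) = Add(-17272, 27) = -17245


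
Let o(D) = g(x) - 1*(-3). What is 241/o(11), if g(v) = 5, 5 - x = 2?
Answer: 241/8 ≈ 30.125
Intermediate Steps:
x = 3 (x = 5 - 1*2 = 5 - 2 = 3)
o(D) = 8 (o(D) = 5 - 1*(-3) = 5 + 3 = 8)
241/o(11) = 241/8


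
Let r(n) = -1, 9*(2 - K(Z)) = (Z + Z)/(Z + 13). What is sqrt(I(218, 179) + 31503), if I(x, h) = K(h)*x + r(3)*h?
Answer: sqrt(41102427)/36 ≈ 178.09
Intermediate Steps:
K(Z) = 2 - 2*Z/(9*(13 + Z)) (K(Z) = 2 - (Z + Z)/(9*(Z + 13)) = 2 - 2*Z/(9*(13 + Z)))
I(x, h) = -h + 2*x*(117 + 8*h)/(9*(13 + h)) (I(x, h) = (2*(117 + 8*h)/(9*(13 + h)))*x - h = 2*x*(117 + 8*h)/(9*(13 + h)) - h = -h + 2*x*(117 + 8*h)/(9*(13 + h)))
sqrt(I(218, 179) + 31503) = sqrt((-1*179*(13 + 179) + (2/9)*218*(117 + 8*179))/(13 + 179) + 31503) = sqrt((-1*179*192 + (2/9)*218*(117 + 1432))/192 + 31503) = sqrt((-34368 + (2/9)*218*1549)/192 + 31503) = sqrt((-34368 + 675364/9)/192 + 31503) = sqrt((1/192)*(366052/9) + 31503) = sqrt(91513/432 + 31503) = sqrt(13700809/432) = sqrt(41102427)/36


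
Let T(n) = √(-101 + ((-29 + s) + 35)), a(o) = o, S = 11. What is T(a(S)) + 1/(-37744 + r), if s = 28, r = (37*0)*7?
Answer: -1/37744 + I*√67 ≈ -2.6494e-5 + 8.1853*I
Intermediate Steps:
r = 0 (r = 0*7 = 0)
T(n) = I*√67 (T(n) = √(-101 + ((-29 + 28) + 35)) = √(-101 + (-1 + 35)) = √(-101 + 34) = √(-67) = I*√67)
T(a(S)) + 1/(-37744 + r) = I*√67 + 1/(-37744 + 0) = I*√67 + 1/(-37744) = I*√67 - 1/37744 = -1/37744 + I*√67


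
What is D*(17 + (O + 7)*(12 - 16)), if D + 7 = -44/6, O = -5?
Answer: -129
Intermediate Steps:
D = -43/3 (D = -7 - 44/6 = -7 - 44*1/6 = -7 - 22/3 = -43/3 ≈ -14.333)
D*(17 + (O + 7)*(12 - 16)) = -43*(17 + (-5 + 7)*(12 - 16))/3 = -43*(17 + 2*(-4))/3 = -43*(17 - 8)/3 = -43/3*9 = -129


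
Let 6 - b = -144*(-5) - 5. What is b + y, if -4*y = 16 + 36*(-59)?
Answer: -182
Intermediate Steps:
y = 527 (y = -(16 + 36*(-59))/4 = -(16 - 2124)/4 = -1/4*(-2108) = 527)
b = -709 (b = 6 - (-144*(-5) - 5) = 6 - (-9*(-80) - 5) = 6 - (720 - 5) = 6 - 1*715 = 6 - 715 = -709)
b + y = -709 + 527 = -182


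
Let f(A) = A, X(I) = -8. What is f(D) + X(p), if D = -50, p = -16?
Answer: -58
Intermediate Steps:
f(D) + X(p) = -50 - 8 = -58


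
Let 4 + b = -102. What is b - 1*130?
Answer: -236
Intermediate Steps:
b = -106 (b = -4 - 102 = -106)
b - 1*130 = -106 - 1*130 = -106 - 130 = -236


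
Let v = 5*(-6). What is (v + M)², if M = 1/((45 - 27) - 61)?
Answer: 1666681/1849 ≈ 901.40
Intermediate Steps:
M = -1/43 (M = 1/(18 - 61) = 1/(-43) = -1/43 ≈ -0.023256)
v = -30
(v + M)² = (-30 - 1/43)² = (-1291/43)² = 1666681/1849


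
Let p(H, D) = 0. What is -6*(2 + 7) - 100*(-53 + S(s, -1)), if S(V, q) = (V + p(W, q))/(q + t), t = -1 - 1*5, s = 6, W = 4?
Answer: 37322/7 ≈ 5331.7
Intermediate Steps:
t = -6 (t = -1 - 5 = -6)
S(V, q) = V/(-6 + q) (S(V, q) = (V + 0)/(q - 6) = V/(-6 + q))
-6*(2 + 7) - 100*(-53 + S(s, -1)) = -6*(2 + 7) - 100*(-53 + 6/(-6 - 1)) = -6*9 - 100*(-53 + 6/(-7)) = -54 - 100*(-53 + 6*(-⅐)) = -54 - 100*(-53 - 6/7) = -54 - 100*(-377/7) = -54 + 37700/7 = 37322/7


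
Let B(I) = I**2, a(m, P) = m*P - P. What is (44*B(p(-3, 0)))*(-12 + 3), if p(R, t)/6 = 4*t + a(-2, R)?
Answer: -1154736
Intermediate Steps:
a(m, P) = -P + P*m (a(m, P) = P*m - P = -P + P*m)
p(R, t) = -18*R + 24*t (p(R, t) = 6*(4*t + R*(-1 - 2)) = 6*(4*t + R*(-3)) = 6*(4*t - 3*R) = 6*(-3*R + 4*t) = -18*R + 24*t)
(44*B(p(-3, 0)))*(-12 + 3) = (44*(-18*(-3) + 24*0)**2)*(-12 + 3) = (44*(54 + 0)**2)*(-9) = (44*54**2)*(-9) = (44*2916)*(-9) = 128304*(-9) = -1154736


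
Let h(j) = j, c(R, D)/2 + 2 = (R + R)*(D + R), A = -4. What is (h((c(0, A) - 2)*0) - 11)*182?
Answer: -2002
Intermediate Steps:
c(R, D) = -4 + 4*R*(D + R) (c(R, D) = -4 + 2*((R + R)*(D + R)) = -4 + 2*((2*R)*(D + R)) = -4 + 2*(2*R*(D + R)) = -4 + 4*R*(D + R))
(h((c(0, A) - 2)*0) - 11)*182 = (((-4 + 4*0² + 4*(-4)*0) - 2)*0 - 11)*182 = (((-4 + 4*0 + 0) - 2)*0 - 11)*182 = (((-4 + 0 + 0) - 2)*0 - 11)*182 = ((-4 - 2)*0 - 11)*182 = (-6*0 - 11)*182 = (0 - 11)*182 = -11*182 = -2002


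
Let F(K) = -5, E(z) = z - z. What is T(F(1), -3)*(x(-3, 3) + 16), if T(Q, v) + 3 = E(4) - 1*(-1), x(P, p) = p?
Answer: -38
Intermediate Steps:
E(z) = 0
T(Q, v) = -2 (T(Q, v) = -3 + (0 - 1*(-1)) = -3 + (0 + 1) = -3 + 1 = -2)
T(F(1), -3)*(x(-3, 3) + 16) = -2*(3 + 16) = -2*19 = -38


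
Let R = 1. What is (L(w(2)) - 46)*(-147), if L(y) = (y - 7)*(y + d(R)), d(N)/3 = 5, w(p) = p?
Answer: 19257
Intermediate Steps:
d(N) = 15 (d(N) = 3*5 = 15)
L(y) = (-7 + y)*(15 + y) (L(y) = (y - 7)*(y + 15) = (-7 + y)*(15 + y))
(L(w(2)) - 46)*(-147) = ((-105 + 2**2 + 8*2) - 46)*(-147) = ((-105 + 4 + 16) - 46)*(-147) = (-85 - 46)*(-147) = -131*(-147) = 19257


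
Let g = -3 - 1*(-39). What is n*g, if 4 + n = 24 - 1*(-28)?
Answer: 1728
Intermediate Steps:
g = 36 (g = -3 + 39 = 36)
n = 48 (n = -4 + (24 - 1*(-28)) = -4 + (24 + 28) = -4 + 52 = 48)
n*g = 48*36 = 1728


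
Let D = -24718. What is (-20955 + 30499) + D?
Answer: -15174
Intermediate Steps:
(-20955 + 30499) + D = (-20955 + 30499) - 24718 = 9544 - 24718 = -15174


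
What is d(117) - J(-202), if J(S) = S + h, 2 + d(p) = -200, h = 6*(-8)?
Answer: 48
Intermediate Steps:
h = -48
d(p) = -202 (d(p) = -2 - 200 = -202)
J(S) = -48 + S (J(S) = S - 48 = -48 + S)
d(117) - J(-202) = -202 - (-48 - 202) = -202 - 1*(-250) = -202 + 250 = 48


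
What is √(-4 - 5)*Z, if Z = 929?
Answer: 2787*I ≈ 2787.0*I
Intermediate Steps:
√(-4 - 5)*Z = √(-4 - 5)*929 = √(-9)*929 = (3*I)*929 = 2787*I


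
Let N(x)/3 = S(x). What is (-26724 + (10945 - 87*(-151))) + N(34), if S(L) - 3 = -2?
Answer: -2639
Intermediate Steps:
S(L) = 1 (S(L) = 3 - 2 = 1)
N(x) = 3 (N(x) = 3*1 = 3)
(-26724 + (10945 - 87*(-151))) + N(34) = (-26724 + (10945 - 87*(-151))) + 3 = (-26724 + (10945 - 1*(-13137))) + 3 = (-26724 + (10945 + 13137)) + 3 = (-26724 + 24082) + 3 = -2642 + 3 = -2639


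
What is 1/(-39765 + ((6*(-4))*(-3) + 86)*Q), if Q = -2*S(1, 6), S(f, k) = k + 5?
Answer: -1/43241 ≈ -2.3126e-5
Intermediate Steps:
S(f, k) = 5 + k
Q = -22 (Q = -2*(5 + 6) = -2*11 = -22)
1/(-39765 + ((6*(-4))*(-3) + 86)*Q) = 1/(-39765 + ((6*(-4))*(-3) + 86)*(-22)) = 1/(-39765 + (-24*(-3) + 86)*(-22)) = 1/(-39765 + (72 + 86)*(-22)) = 1/(-39765 + 158*(-22)) = 1/(-39765 - 3476) = 1/(-43241) = -1/43241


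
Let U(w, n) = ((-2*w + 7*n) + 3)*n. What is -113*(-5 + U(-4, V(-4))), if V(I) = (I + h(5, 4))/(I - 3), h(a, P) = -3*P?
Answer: -44861/7 ≈ -6408.7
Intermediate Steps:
V(I) = (-12 + I)/(-3 + I) (V(I) = (I - 3*4)/(I - 3) = (I - 12)/(-3 + I) = (-12 + I)/(-3 + I))
U(w, n) = n*(3 - 2*w + 7*n) (U(w, n) = (3 - 2*w + 7*n)*n = n*(3 - 2*w + 7*n))
-113*(-5 + U(-4, V(-4))) = -113*(-5 + ((-12 - 4)/(-3 - 4))*(3 - 2*(-4) + 7*((-12 - 4)/(-3 - 4)))) = -113*(-5 + (-16/(-7))*(3 + 8 + 7*(-16/(-7)))) = -113*(-5 + (-⅐*(-16))*(3 + 8 + 7*(-⅐*(-16)))) = -113*(-5 + 16*(3 + 8 + 7*(16/7))/7) = -113*(-5 + 16*(3 + 8 + 16)/7) = -113*(-5 + (16/7)*27) = -113*(-5 + 432/7) = -113*397/7 = -44861/7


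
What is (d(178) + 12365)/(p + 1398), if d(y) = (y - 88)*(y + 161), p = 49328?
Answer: 42875/50726 ≈ 0.84523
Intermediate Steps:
d(y) = (-88 + y)*(161 + y)
(d(178) + 12365)/(p + 1398) = ((-14168 + 178² + 73*178) + 12365)/(49328 + 1398) = ((-14168 + 31684 + 12994) + 12365)/50726 = (30510 + 12365)*(1/50726) = 42875*(1/50726) = 42875/50726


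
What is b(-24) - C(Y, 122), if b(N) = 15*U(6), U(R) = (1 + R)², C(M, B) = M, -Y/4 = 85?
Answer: 1075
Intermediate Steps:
Y = -340 (Y = -4*85 = -340)
b(N) = 735 (b(N) = 15*(1 + 6)² = 15*7² = 15*49 = 735)
b(-24) - C(Y, 122) = 735 - 1*(-340) = 735 + 340 = 1075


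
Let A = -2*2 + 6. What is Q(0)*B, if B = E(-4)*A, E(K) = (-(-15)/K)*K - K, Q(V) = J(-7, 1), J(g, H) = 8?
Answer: 304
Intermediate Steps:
Q(V) = 8
E(K) = 15 - K (E(K) = (15/K)*K - K = 15 - K)
A = 2 (A = -4 + 6 = 2)
B = 38 (B = (15 - 1*(-4))*2 = (15 + 4)*2 = 19*2 = 38)
Q(0)*B = 8*38 = 304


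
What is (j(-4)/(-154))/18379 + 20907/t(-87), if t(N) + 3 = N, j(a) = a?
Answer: -3287470089/14151830 ≈ -232.30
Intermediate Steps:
t(N) = -3 + N
(j(-4)/(-154))/18379 + 20907/t(-87) = -4/(-154)/18379 + 20907/(-3 - 87) = -4*(-1/154)*(1/18379) + 20907/(-90) = (2/77)*(1/18379) + 20907*(-1/90) = 2/1415183 - 2323/10 = -3287470089/14151830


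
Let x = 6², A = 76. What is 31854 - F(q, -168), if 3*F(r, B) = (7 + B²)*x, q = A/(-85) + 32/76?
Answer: -306918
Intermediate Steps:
x = 36
q = -764/1615 (q = 76/(-85) + 32/76 = 76*(-1/85) + 32*(1/76) = -76/85 + 8/19 = -764/1615 ≈ -0.47306)
F(r, B) = 84 + 12*B² (F(r, B) = ((7 + B²)*36)/3 = (252 + 36*B²)/3 = 84 + 12*B²)
31854 - F(q, -168) = 31854 - (84 + 12*(-168)²) = 31854 - (84 + 12*28224) = 31854 - (84 + 338688) = 31854 - 1*338772 = 31854 - 338772 = -306918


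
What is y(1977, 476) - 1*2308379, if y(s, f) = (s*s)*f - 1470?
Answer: 1858149955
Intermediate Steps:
y(s, f) = -1470 + f*s**2 (y(s, f) = s**2*f - 1470 = f*s**2 - 1470 = -1470 + f*s**2)
y(1977, 476) - 1*2308379 = (-1470 + 476*1977**2) - 1*2308379 = (-1470 + 476*3908529) - 2308379 = (-1470 + 1860459804) - 2308379 = 1860458334 - 2308379 = 1858149955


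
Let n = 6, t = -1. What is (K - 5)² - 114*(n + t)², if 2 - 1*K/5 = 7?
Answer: -1950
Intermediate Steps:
K = -25 (K = 10 - 5*7 = 10 - 35 = -25)
(K - 5)² - 114*(n + t)² = (-25 - 5)² - 114*(6 - 1)² = (-30)² - 114*5² = 900 - 114*25 = 900 - 2850 = -1950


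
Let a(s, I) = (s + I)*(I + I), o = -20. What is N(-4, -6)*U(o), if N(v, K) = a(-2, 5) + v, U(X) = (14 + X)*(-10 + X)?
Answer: 4680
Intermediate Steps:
a(s, I) = 2*I*(I + s) (a(s, I) = (I + s)*(2*I) = 2*I*(I + s))
U(X) = (-10 + X)*(14 + X)
N(v, K) = 30 + v (N(v, K) = 2*5*(5 - 2) + v = 2*5*3 + v = 30 + v)
N(-4, -6)*U(o) = (30 - 4)*(-140 + (-20)² + 4*(-20)) = 26*(-140 + 400 - 80) = 26*180 = 4680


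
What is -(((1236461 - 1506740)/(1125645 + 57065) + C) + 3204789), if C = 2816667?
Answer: -7121635955481/1182710 ≈ -6.0215e+6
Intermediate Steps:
-(((1236461 - 1506740)/(1125645 + 57065) + C) + 3204789) = -(((1236461 - 1506740)/(1125645 + 57065) + 2816667) + 3204789) = -((-270279/1182710 + 2816667) + 3204789) = -(3331299957291/1182710 + 3204789) = -1*7121635955481/1182710 = -7121635955481/1182710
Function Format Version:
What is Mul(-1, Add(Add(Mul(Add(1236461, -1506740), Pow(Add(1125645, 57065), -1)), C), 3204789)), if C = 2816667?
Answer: Rational(-7121635955481, 1182710) ≈ -6.0215e+6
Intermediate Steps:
Mul(-1, Add(Add(Mul(Add(1236461, -1506740), Pow(Add(1125645, 57065), -1)), C), 3204789)) = Mul(-1, Add(Add(Mul(Add(1236461, -1506740), Pow(Add(1125645, 57065), -1)), 2816667), 3204789)) = Mul(-1, Add(Add(Mul(-270279, Pow(1182710, -1)), 2816667), 3204789)) = Mul(-1, Add(Add(Mul(-270279, Rational(1, 1182710)), 2816667), 3204789)) = Mul(-1, Add(Add(Rational(-270279, 1182710), 2816667), 3204789)) = Mul(-1, Add(Rational(3331299957291, 1182710), 3204789)) = Mul(-1, Rational(7121635955481, 1182710)) = Rational(-7121635955481, 1182710)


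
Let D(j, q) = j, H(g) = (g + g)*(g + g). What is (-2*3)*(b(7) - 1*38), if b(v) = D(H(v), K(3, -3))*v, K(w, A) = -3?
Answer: -8004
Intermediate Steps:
H(g) = 4*g**2 (H(g) = (2*g)*(2*g) = 4*g**2)
b(v) = 4*v**3 (b(v) = (4*v**2)*v = 4*v**3)
(-2*3)*(b(7) - 1*38) = (-2*3)*(4*7**3 - 1*38) = -6*(4*343 - 38) = -6*(1372 - 38) = -6*1334 = -8004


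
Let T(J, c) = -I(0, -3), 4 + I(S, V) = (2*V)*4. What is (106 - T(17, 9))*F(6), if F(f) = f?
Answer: 468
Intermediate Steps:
I(S, V) = -4 + 8*V (I(S, V) = -4 + (2*V)*4 = -4 + 8*V)
T(J, c) = 28 (T(J, c) = -(-4 + 8*(-3)) = -(-4 - 24) = -1*(-28) = 28)
(106 - T(17, 9))*F(6) = (106 - 1*28)*6 = (106 - 28)*6 = 78*6 = 468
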